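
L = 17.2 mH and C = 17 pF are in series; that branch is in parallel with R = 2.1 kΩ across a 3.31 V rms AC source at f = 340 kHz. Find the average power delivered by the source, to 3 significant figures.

ω = 2πf = 2.136e+06 rad/s
X_L = ωL = 36700 Ω
X_C = 1/(ωC) = 27500 Ω
Branch 1: Z₁ = R = 2100 Ω
Branch 2 (series LC): Z₂ = j(X_L − X_C) = j9210 Ω
Parallel: Z = Z₁Z₂/(Z₁+Z₂), |Z| = 2050 Ω, ∠Z = 12.8°
I = V/|Z| = 1.62 mA
P = VI cos φ = 3.31 × 0.00162 × cos(12.8°) = 5.22 mW

5.22 mW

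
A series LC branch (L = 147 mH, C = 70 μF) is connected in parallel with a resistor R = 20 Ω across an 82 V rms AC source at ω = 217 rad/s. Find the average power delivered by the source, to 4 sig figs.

336.2 W

X_L = ωL = 31.90 Ω
X_C = 1/(ωC) = 65.83 Ω
Branch 1: Z₁ = R = 20.00 Ω
Branch 2 (series LC): Z₂ = j(X_L − X_C) = −j33.93 Ω
Parallel: Z = Z₁Z₂/(Z₁+Z₂), |Z| = 17.23 Ω, ∠Z = -30.51°
I = V/|Z| = 4.759 A
P = VI cos φ = 82 × 4.759 × cos(-30.51°) = 336.2 W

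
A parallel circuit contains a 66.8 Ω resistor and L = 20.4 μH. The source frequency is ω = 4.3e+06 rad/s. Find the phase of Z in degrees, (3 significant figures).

X_L = ωL = 87.7 Ω
Parallel: admittances add. Y = 1/R + 1/(jωL)
Y = (0.0150 − j0.0114) S
|Y| = 0.0188 S → |Z| = 1/|Y| = 53.1 Ω, ∠Z = −∠Y = 37.3°

37.3°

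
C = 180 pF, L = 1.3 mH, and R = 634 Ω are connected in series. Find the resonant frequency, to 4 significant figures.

329.0 kHz

ω₀ = 1/√(LC) = 1/√(0.0013 × 1.8e-10) = 2.067e+06 rad/s
f₀ = ω₀/(2π) = 329.0 kHz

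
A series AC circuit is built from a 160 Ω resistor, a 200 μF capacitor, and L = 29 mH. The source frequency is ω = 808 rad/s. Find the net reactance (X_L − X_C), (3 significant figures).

X_L = ωL = 23.4 Ω
X_C = 1/(ωC) = 6.19 Ω
X = 23.4 − 6.19 = 17.2 Ω

17.2 Ω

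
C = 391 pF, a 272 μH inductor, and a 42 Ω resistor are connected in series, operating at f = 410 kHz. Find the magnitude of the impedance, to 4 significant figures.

295.1 Ω

ω = 2πf = 2.576e+06 rad/s
X_L = ωL = 700.7 Ω
X_C = 1/(ωC) = 992.8 Ω
Net reactance X = X_L − X_C = -292.1 Ω
Z = 42.00 − j292.1 Ω
|Z| = √(42.00² + 292.1²) = 295.1 Ω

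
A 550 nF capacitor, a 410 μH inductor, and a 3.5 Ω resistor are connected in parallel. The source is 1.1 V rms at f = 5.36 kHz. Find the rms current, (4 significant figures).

319.8 mA

ω = 2πf = 33680 rad/s
X_L = ωL = 13.81 Ω
X_C = 1/(ωC) = 53.99 Ω
Parallel: admittances add. Y = 1/R + 1/(jωL) + jωC
Y = (0.2857 − j0.05390) S
|Y| = 0.2908 S → |Z| = 1/|Y| = 3.439 Ω, ∠Z = −∠Y = 10.68°
I = V/|Z| = 1.1/3.439 = 319.8 mA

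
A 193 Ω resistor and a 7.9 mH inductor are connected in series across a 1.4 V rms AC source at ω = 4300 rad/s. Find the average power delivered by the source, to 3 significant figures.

X_L = ωL = 34.0 Ω
Z = 193 + j34.0 Ω
|Z| = √(193² + 34.0²) = 196 Ω
∠Z = arctan(34.0/193) = 9.98°
I = V/|Z| = 7.14 mA
P = VI cos φ = 1.4 × 0.00714 × cos(9.98°) = 9.85 mW

9.85 mW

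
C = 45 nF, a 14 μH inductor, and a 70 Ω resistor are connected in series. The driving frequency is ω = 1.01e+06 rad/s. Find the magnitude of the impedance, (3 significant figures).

70.4 Ω

X_L = ωL = 14.1 Ω
X_C = 1/(ωC) = 22.0 Ω
Net reactance X = X_L − X_C = -7.86 Ω
Z = 70.0 − j7.86 Ω
|Z| = √(70.0² + 7.86²) = 70.4 Ω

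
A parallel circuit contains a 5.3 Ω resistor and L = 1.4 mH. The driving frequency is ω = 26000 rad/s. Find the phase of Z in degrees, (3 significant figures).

8.28°

X_L = ωL = 36.4 Ω
Parallel: admittances add. Y = 1/R + 1/(jωL)
Y = (0.189 − j0.0275) S
|Y| = 0.191 S → |Z| = 1/|Y| = 5.24 Ω, ∠Z = −∠Y = 8.28°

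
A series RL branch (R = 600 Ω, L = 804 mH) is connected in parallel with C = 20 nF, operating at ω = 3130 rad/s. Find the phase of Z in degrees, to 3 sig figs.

X_L = ωL = 2520 Ω
X_C = 1/(ωC) = 16000 Ω
Branch 1 (R+jX_L): Z₁ = 600 + j2520 Ω, |Z₁| = 2590 Ω
Branch 2 (−jX_C): Z₂ = −j16000 Ω
Parallel: Z = Z₁Z₂/(Z₁+Z₂), |Z| = 3070 Ω, ∠Z = 74.0°

74.0°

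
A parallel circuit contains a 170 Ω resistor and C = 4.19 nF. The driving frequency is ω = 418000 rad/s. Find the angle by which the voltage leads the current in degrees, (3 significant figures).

-16.6°

X_C = 1/(ωC) = 571 Ω
Parallel: admittances add. Y = 1/R + jωC
Y = (0.00588 + j0.00175) S
|Y| = 0.00614 S → |Z| = 1/|Y| = 163 Ω, ∠Z = −∠Y = -16.6°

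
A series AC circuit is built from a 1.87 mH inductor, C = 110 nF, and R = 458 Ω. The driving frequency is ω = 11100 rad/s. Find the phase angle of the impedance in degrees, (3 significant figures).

X_L = ωL = 20.8 Ω
X_C = 1/(ωC) = 819 Ω
Net reactance X = X_L − X_C = -798 Ω
Z = 458 − j798 Ω
|Z| = √(458² + 798²) = 920 Ω
∠Z = arctan(-798/458) = -60.2°

-60.2°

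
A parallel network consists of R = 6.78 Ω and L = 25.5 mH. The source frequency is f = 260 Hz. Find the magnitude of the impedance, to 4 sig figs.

6.692 Ω

ω = 2πf = 1634 rad/s
X_L = ωL = 41.66 Ω
Parallel: admittances add. Y = 1/R + 1/(jωL)
Y = (0.1475 − j0.02401) S
|Y| = 0.1494 S → |Z| = 1/|Y| = 6.692 Ω, ∠Z = −∠Y = 9.244°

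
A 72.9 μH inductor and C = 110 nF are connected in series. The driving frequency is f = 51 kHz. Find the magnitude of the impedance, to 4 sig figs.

5.010 Ω

ω = 2πf = 320400 rad/s
X_L = ωL = 23.36 Ω
X_C = 1/(ωC) = 28.37 Ω
Net reactance X = X_L − X_C = -5.010 Ω
Z = − j5.010 Ω
|Z| = √(0² + 5.010²) = 5.010 Ω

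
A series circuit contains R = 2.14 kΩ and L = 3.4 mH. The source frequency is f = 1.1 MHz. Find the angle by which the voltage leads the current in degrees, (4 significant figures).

84.80°

ω = 2πf = 6.912e+06 rad/s
X_L = ωL = 23500 Ω
Z = 2140 + j23500 Ω
|Z| = √(2140² + 23500²) = 23600 Ω
∠Z = arctan(23500/2140) = 84.80°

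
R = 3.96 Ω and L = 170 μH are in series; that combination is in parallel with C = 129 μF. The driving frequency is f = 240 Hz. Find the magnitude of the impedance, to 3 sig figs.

3.24 Ω

ω = 2πf = 1508 rad/s
X_L = ωL = 0.256 Ω
X_C = 1/(ωC) = 5.14 Ω
Branch 1 (R+jX_L): Z₁ = 3.96 + j0.256 Ω, |Z₁| = 3.97 Ω
Branch 2 (−jX_C): Z₂ = −j5.14 Ω
Parallel: Z = Z₁Z₂/(Z₁+Z₂), |Z| = 3.24 Ω, ∠Z = -35.3°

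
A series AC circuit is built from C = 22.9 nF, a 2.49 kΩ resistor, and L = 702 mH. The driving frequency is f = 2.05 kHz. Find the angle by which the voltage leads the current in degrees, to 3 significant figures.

66.2°

ω = 2πf = 12880 rad/s
X_L = ωL = 9040 Ω
X_C = 1/(ωC) = 3390 Ω
Net reactance X = X_L − X_C = 5650 Ω
Z = 2490 + j5650 Ω
|Z| = √(2490² + 5650²) = 6180 Ω
∠Z = arctan(5650/2490) = 66.2°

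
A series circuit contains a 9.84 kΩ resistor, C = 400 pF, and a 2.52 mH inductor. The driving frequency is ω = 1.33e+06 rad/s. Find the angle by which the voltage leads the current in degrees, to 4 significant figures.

X_L = ωL = 3352 Ω
X_C = 1/(ωC) = 1880 Ω
Net reactance X = X_L − X_C = 1472 Ω
Z = 9840 + j1472 Ω
|Z| = √(9840² + 1472²) = 9949 Ω
∠Z = arctan(1472/9840) = 8.507°

8.507°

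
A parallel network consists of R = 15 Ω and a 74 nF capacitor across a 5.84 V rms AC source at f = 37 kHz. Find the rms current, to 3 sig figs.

402 mA

ω = 2πf = 232500 rad/s
X_C = 1/(ωC) = 58.1 Ω
Parallel: admittances add. Y = 1/R + jωC
Y = (0.0667 + j0.0172) S
|Y| = 0.0689 S → |Z| = 1/|Y| = 14.5 Ω, ∠Z = −∠Y = -14.5°
I = V/|Z| = 5.84/14.5 = 402 mA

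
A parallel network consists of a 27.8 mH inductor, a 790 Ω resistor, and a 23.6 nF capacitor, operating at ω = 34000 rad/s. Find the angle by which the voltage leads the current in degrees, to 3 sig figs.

X_L = ωL = 945 Ω
X_C = 1/(ωC) = 1250 Ω
Parallel: admittances add. Y = 1/R + 1/(jωL) + jωC
Y = (0.00127 − j0.000256) S
|Y| = 0.00129 S → |Z| = 1/|Y| = 774 Ω, ∠Z = −∠Y = 11.4°

11.4°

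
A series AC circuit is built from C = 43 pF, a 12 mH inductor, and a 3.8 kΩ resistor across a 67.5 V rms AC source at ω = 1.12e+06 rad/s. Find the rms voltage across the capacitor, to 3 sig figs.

170 V

X_L = ωL = 13400 Ω
X_C = 1/(ωC) = 20800 Ω
Net reactance X = X_L − X_C = -7320 Ω
Z = 3800 − j7320 Ω
|Z| = √(3800² + 7320²) = 8250 Ω
I = V/|Z| = 8.18 mA
V_C = I·|Z_C| = 0.00818 × 20800 = 170 V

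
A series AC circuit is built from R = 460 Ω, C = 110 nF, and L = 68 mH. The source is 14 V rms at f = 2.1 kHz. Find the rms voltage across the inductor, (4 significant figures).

ω = 2πf = 13190 rad/s
X_L = ωL = 897.2 Ω
X_C = 1/(ωC) = 689.0 Ω
Net reactance X = X_L − X_C = 208.3 Ω
Z = 460.0 + j208.3 Ω
|Z| = √(460.0² + 208.3²) = 504.9 Ω
I = V/|Z| = 27.73 mA
V_L = I·|Z_L| = 0.02773 × 897.2 = 24.88 V

24.88 V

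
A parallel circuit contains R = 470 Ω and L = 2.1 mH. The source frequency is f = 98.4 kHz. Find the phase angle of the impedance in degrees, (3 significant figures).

ω = 2πf = 618300 rad/s
X_L = ωL = 1300 Ω
Parallel: admittances add. Y = 1/R + 1/(jωL)
Y = (0.00213 − j0.000770) S
|Y| = 0.00226 S → |Z| = 1/|Y| = 442 Ω, ∠Z = −∠Y = 19.9°

19.9°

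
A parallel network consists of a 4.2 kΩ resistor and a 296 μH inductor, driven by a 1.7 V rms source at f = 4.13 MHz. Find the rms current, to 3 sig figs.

ω = 2πf = 2.595e+07 rad/s
X_L = ωL = 7680 Ω
Parallel: admittances add. Y = 1/R + 1/(jωL)
Y = (0.000238 − j0.000130) S
|Y| = 0.000271 S → |Z| = 1/|Y| = 3690 Ω, ∠Z = −∠Y = 28.7°
I = V/|Z| = 1.7/3690 = 461 μA

461 μA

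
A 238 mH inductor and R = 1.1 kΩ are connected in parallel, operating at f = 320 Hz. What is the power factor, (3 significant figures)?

0.399

ω = 2πf = 2011 rad/s
X_L = ωL = 479 Ω
Parallel: admittances add. Y = 1/R + 1/(jωL)
Y = (0.000909 − j0.00209) S
|Y| = 0.00228 S → |Z| = 1/|Y| = 439 Ω, ∠Z = −∠Y = 66.5°
cos φ = cos(66.5°) = 0.399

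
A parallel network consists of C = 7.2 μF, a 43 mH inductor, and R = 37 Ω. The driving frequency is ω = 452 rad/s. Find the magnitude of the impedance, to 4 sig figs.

18.10 Ω

X_L = ωL = 19.44 Ω
X_C = 1/(ωC) = 307.3 Ω
Parallel: admittances add. Y = 1/R + 1/(jωL) + jωC
Y = (0.02703 − j0.04820) S
|Y| = 0.05526 S → |Z| = 1/|Y| = 18.10 Ω, ∠Z = −∠Y = 60.72°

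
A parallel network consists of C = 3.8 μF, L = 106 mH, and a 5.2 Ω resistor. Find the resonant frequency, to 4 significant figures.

ω₀ = 1/√(LC) = 1/√(0.106 × 3.8e-06) = 1576 rad/s
f₀ = ω₀/(2π) = 250.8 Hz

250.8 Hz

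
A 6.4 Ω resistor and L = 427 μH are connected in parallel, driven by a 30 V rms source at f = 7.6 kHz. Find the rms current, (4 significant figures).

ω = 2πf = 47750 rad/s
X_L = ωL = 20.39 Ω
Parallel: admittances add. Y = 1/R + 1/(jωL)
Y = (0.1562 − j0.04904) S
|Y| = 0.1638 S → |Z| = 1/|Y| = 6.106 Ω, ∠Z = −∠Y = 17.43°
I = V/|Z| = 30/6.106 = 4.913 A

4.913 A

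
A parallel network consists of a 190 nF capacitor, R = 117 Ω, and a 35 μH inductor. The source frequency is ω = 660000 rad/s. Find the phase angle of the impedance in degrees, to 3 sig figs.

X_L = ωL = 23.1 Ω
X_C = 1/(ωC) = 7.97 Ω
Parallel: admittances add. Y = 1/R + 1/(jωL) + jωC
Y = (0.00855 + j0.0821) S
|Y| = 0.0826 S → |Z| = 1/|Y| = 12.1 Ω, ∠Z = −∠Y = -84.1°

-84.1°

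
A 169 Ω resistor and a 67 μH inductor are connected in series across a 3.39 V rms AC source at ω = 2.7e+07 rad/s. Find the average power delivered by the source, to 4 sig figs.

X_L = ωL = 1809 Ω
Z = 169.0 + j1809 Ω
|Z| = √(169.0² + 1809²) = 1817 Ω
∠Z = arctan(1809/169.0) = 84.66°
I = V/|Z| = 1.866 mA
P = VI cos φ = 3.39 × 0.001866 × cos(84.66°) = 588.3 μW

588.3 μW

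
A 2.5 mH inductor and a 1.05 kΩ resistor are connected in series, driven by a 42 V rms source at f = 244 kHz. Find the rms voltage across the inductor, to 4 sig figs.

ω = 2πf = 1.533e+06 rad/s
X_L = ωL = 3833 Ω
Z = 1050 + j3833 Ω
|Z| = √(1050² + 3833²) = 3974 Ω
I = V/|Z| = 10.57 mA
V_L = I·|Z_L| = 0.01057 × 3833 = 40.51 V

40.51 V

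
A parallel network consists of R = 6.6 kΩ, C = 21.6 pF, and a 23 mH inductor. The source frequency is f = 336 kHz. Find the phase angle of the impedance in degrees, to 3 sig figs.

ω = 2πf = 2.111e+06 rad/s
X_L = ωL = 48600 Ω
X_C = 1/(ωC) = 21900 Ω
Parallel: admittances add. Y = 1/R + 1/(jωL) + jωC
Y = (0.000152 + j2.5e-05) S
|Y| = 0.000154 S → |Z| = 1/|Y| = 6510 Ω, ∠Z = −∠Y = -9.37°

-9.37°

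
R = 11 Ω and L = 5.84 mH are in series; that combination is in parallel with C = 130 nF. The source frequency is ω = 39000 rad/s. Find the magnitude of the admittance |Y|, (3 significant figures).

X_L = ωL = 228 Ω
X_C = 1/(ωC) = 197 Ω
Branch 1 (R+jX_L): Z₁ = 11.0 + j228 Ω, |Z₁| = 228 Ω
Branch 2 (−jX_C): Z₂ = −j197 Ω
Parallel: Z = Z₁Z₂/(Z₁+Z₂), |Z| = 1390 Ω, ∠Z = -72.9°
|Y| = 1/|Z| = 721 μS

721 μS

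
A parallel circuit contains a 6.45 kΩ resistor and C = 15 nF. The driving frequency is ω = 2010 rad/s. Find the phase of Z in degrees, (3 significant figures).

-11.0°

X_C = 1/(ωC) = 33200 Ω
Parallel: admittances add. Y = 1/R + jωC
Y = (0.000155 + j3.01e-05) S
|Y| = 0.000158 S → |Z| = 1/|Y| = 6330 Ω, ∠Z = −∠Y = -11.0°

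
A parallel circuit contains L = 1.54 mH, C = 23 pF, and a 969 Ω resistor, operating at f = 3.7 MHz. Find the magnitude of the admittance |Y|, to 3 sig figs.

ω = 2πf = 2.325e+07 rad/s
X_L = ωL = 35800 Ω
X_C = 1/(ωC) = 1870 Ω
Parallel: admittances add. Y = 1/R + 1/(jωL) + jωC
Y = (0.00103 + j0.000507) S
|Y| = 0.00115 S → |Z| = 1/|Y| = 870 Ω, ∠Z = −∠Y = -26.2°

1.15 mS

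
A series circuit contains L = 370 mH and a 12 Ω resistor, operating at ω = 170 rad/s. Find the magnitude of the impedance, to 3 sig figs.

64.0 Ω

X_L = ωL = 62.9 Ω
Z = 12.0 + j62.9 Ω
|Z| = √(12.0² + 62.9²) = 64.0 Ω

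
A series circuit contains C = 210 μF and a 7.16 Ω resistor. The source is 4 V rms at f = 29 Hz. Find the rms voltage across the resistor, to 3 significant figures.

1.06 V

ω = 2πf = 182.2 rad/s
X_C = 1/(ωC) = 26.1 Ω
Z = 7.16 − j26.1 Ω
|Z| = √(7.16² + 26.1²) = 27.1 Ω
I = V/|Z| = 148 mA
V_R = I·|Z_R| = 0.148 × 7.16 = 1.06 V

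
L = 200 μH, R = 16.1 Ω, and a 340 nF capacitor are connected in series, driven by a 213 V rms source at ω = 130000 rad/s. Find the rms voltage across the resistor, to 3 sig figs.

X_L = ωL = 26.0 Ω
X_C = 1/(ωC) = 22.6 Ω
Net reactance X = X_L − X_C = 3.38 Ω
Z = 16.1 + j3.38 Ω
|Z| = √(16.1² + 3.38²) = 16.5 Ω
I = V/|Z| = 12.9 A
V_R = I·|Z_R| = 12.9 × 16.1 = 208 V

208 V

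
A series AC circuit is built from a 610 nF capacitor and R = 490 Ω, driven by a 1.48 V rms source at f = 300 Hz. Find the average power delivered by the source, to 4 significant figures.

ω = 2πf = 1885 rad/s
X_C = 1/(ωC) = 869.7 Ω
Z = 490.0 − j869.7 Ω
|Z| = √(490.0² + 869.7²) = 998.2 Ω
∠Z = arctan(-869.7/490.0) = -60.60°
I = V/|Z| = 1.483 mA
P = VI cos φ = 1.48 × 0.001483 × cos(-60.60°) = 1.077 mW

1.077 mW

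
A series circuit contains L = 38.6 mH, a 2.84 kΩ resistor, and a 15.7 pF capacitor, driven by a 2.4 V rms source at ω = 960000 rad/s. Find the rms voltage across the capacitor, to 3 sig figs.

5.41 V

X_L = ωL = 37100 Ω
X_C = 1/(ωC) = 66300 Ω
Net reactance X = X_L − X_C = -29300 Ω
Z = 2840 − j29300 Ω
|Z| = √(2840² + 29300²) = 29400 Ω
I = V/|Z| = 81.6 μA
V_C = I·|Z_C| = 8.16e-05 × 66300 = 5.41 V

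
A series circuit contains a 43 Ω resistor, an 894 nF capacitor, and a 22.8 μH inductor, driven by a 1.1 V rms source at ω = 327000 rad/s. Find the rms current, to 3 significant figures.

25.5 mA

X_L = ωL = 7.46 Ω
X_C = 1/(ωC) = 3.42 Ω
Net reactance X = X_L − X_C = 4.03 Ω
Z = 43.0 + j4.03 Ω
|Z| = √(43.0² + 4.03²) = 43.2 Ω
I = V/|Z| = 1.1/43.2 = 25.5 mA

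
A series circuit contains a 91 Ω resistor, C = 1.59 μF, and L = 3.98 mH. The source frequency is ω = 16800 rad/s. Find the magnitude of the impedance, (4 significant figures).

X_L = ωL = 66.86 Ω
X_C = 1/(ωC) = 37.44 Ω
Net reactance X = X_L − X_C = 29.43 Ω
Z = 91.00 + j29.43 Ω
|Z| = √(91.00² + 29.43²) = 95.64 Ω

95.64 Ω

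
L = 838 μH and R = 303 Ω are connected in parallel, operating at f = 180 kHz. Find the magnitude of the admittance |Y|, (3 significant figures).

ω = 2πf = 1.131e+06 rad/s
X_L = ωL = 948 Ω
Parallel: admittances add. Y = 1/R + 1/(jωL)
Y = (0.00330 − j0.00106) S
|Y| = 0.00346 S → |Z| = 1/|Y| = 289 Ω, ∠Z = −∠Y = 17.7°

3.46 mS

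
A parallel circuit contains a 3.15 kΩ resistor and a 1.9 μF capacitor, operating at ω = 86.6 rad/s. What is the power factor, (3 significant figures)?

0.888

X_C = 1/(ωC) = 6080 Ω
Parallel: admittances add. Y = 1/R + jωC
Y = (0.000317 + j0.000165) S
|Y| = 0.000358 S → |Z| = 1/|Y| = 2800 Ω, ∠Z = −∠Y = -27.4°
cos φ = cos(-27.4°) = 0.888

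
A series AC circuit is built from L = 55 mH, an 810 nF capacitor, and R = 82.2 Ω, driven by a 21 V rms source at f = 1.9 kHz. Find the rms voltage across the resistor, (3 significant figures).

ω = 2πf = 11940 rad/s
X_L = ωL = 657 Ω
X_C = 1/(ωC) = 103 Ω
Net reactance X = X_L − X_C = 553 Ω
Z = 82.2 + j553 Ω
|Z| = √(82.2² + 553²) = 559 Ω
I = V/|Z| = 37.6 mA
V_R = I·|Z_R| = 0.0376 × 82.2 = 3.09 V

3.09 V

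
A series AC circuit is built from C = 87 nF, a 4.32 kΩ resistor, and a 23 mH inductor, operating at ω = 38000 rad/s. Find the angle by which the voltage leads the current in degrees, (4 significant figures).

7.536°

X_L = ωL = 874.0 Ω
X_C = 1/(ωC) = 302.5 Ω
Net reactance X = X_L − X_C = 571.5 Ω
Z = 4320 + j571.5 Ω
|Z| = √(4320² + 571.5²) = 4358 Ω
∠Z = arctan(571.5/4320) = 7.536°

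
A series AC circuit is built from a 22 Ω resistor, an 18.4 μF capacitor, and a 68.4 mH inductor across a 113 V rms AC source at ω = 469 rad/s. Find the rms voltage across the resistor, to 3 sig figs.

X_L = ωL = 32.1 Ω
X_C = 1/(ωC) = 116 Ω
Net reactance X = X_L − X_C = -83.8 Ω
Z = 22.0 − j83.8 Ω
|Z| = √(22.0² + 83.8²) = 86.6 Ω
I = V/|Z| = 1.30 A
V_R = I·|Z_R| = 1.30 × 22.0 = 28.7 V

28.7 V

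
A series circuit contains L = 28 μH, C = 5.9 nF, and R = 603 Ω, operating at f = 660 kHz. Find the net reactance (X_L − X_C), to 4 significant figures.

75.24 Ω

ω = 2πf = 4.147e+06 rad/s
X_L = ωL = 116.1 Ω
X_C = 1/(ωC) = 40.87 Ω
X = 116.1 − 40.87 = 75.24 Ω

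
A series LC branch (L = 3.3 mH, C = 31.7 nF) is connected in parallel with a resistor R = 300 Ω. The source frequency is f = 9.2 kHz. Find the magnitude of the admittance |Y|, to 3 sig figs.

4.36 mS

ω = 2πf = 57810 rad/s
X_L = ωL = 191 Ω
X_C = 1/(ωC) = 546 Ω
Branch 1: Z₁ = R = 300 Ω
Branch 2 (series LC): Z₂ = j(X_L − X_C) = −j355 Ω
Parallel: Z = Z₁Z₂/(Z₁+Z₂), |Z| = 229 Ω, ∠Z = -40.2°
|Y| = 1/|Z| = 4.36 mS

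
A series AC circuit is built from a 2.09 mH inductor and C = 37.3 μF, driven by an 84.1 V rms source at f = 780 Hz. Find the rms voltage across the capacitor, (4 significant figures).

ω = 2πf = 4901 rad/s
X_L = ωL = 10.24 Ω
X_C = 1/(ωC) = 5.470 Ω
Net reactance X = X_L − X_C = 4.772 Ω
Z = j4.772 Ω
|Z| = √(0² + 4.772²) = 4.772 Ω
I = V/|Z| = 17.62 A
V_C = I·|Z_C| = 17.62 × 5.470 = 96.40 V

96.40 V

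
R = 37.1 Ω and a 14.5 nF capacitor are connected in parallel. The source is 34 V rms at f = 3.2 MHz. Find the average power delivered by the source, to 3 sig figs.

ω = 2πf = 2.011e+07 rad/s
X_C = 1/(ωC) = 3.43 Ω
Parallel: admittances add. Y = 1/R + jωC
Y = (0.0270 + j0.292) S
|Y| = 0.293 S → |Z| = 1/|Y| = 3.42 Ω, ∠Z = −∠Y = -84.7°
I = V/|Z| = 9.95 A
P = VI cos φ = 34 × 9.95 × cos(-84.7°) = 31.2 W

31.2 W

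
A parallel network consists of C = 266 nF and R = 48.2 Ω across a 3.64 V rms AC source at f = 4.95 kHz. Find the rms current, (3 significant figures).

ω = 2πf = 31100 rad/s
X_C = 1/(ωC) = 121 Ω
Parallel: admittances add. Y = 1/R + jωC
Y = (0.0207 + j0.00827) S
|Y| = 0.0223 S → |Z| = 1/|Y| = 44.8 Ω, ∠Z = −∠Y = -21.7°
I = V/|Z| = 3.64/44.8 = 81.3 mA

81.3 mA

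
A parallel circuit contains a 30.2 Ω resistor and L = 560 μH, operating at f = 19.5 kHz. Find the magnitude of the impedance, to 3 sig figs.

ω = 2πf = 122500 rad/s
X_L = ωL = 68.6 Ω
Parallel: admittances add. Y = 1/R + 1/(jωL)
Y = (0.0331 − j0.0146) S
|Y| = 0.0362 S → |Z| = 1/|Y| = 27.6 Ω, ∠Z = −∠Y = 23.8°

27.6 Ω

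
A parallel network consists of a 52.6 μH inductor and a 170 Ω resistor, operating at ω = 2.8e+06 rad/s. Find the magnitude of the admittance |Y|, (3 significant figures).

X_L = ωL = 147 Ω
Parallel: admittances add. Y = 1/R + 1/(jωL)
Y = (0.00588 − j0.00679) S
|Y| = 0.00898 S → |Z| = 1/|Y| = 111 Ω, ∠Z = −∠Y = 49.1°

8.98 mS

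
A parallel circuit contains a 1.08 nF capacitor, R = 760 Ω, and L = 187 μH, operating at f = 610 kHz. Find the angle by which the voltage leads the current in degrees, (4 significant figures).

ω = 2πf = 3.833e+06 rad/s
X_L = ωL = 716.7 Ω
X_C = 1/(ωC) = 241.6 Ω
Parallel: admittances add. Y = 1/R + 1/(jωL) + jωC
Y = (0.001316 + j0.002744) S
|Y| = 0.003043 S → |Z| = 1/|Y| = 328.6 Ω, ∠Z = −∠Y = -64.38°

-64.38°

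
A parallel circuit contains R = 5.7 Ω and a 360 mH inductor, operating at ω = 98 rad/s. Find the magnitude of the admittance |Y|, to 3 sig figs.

178 mS

X_L = ωL = 35.3 Ω
Parallel: admittances add. Y = 1/R + 1/(jωL)
Y = (0.175 − j0.0283) S
|Y| = 0.178 S → |Z| = 1/|Y| = 5.63 Ω, ∠Z = −∠Y = 9.18°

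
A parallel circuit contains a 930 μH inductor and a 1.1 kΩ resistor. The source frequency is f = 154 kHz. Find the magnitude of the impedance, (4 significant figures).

ω = 2πf = 967600 rad/s
X_L = ωL = 899.9 Ω
Parallel: admittances add. Y = 1/R + 1/(jωL)
Y = (0.0009091 − j0.001111) S
|Y| = 0.001436 S → |Z| = 1/|Y| = 696.5 Ω, ∠Z = −∠Y = 50.71°

696.5 Ω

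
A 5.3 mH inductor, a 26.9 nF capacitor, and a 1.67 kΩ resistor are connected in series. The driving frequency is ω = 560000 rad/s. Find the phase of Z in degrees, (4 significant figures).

X_L = ωL = 2968 Ω
X_C = 1/(ωC) = 66.38 Ω
Net reactance X = X_L − X_C = 2902 Ω
Z = 1670 + j2902 Ω
|Z| = √(1670² + 2902²) = 3348 Ω
∠Z = arctan(2902/1670) = 60.08°

60.08°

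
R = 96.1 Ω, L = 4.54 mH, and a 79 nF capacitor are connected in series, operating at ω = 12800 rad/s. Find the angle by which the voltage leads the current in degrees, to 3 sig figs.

X_L = ωL = 58.1 Ω
X_C = 1/(ωC) = 989 Ω
Net reactance X = X_L − X_C = -931 Ω
Z = 96.1 − j931 Ω
|Z| = √(96.1² + 931²) = 936 Ω
∠Z = arctan(-931/96.1) = -84.1°

-84.1°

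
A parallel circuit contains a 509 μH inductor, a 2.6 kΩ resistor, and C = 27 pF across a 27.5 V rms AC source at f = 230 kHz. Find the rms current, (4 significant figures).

ω = 2πf = 1.445e+06 rad/s
X_L = ωL = 735.6 Ω
X_C = 1/(ωC) = 25630 Ω
Parallel: admittances add. Y = 1/R + 1/(jωL) + jωC
Y = (0.0003846 − j0.001320) S
|Y| = 0.001375 S → |Z| = 1/|Y| = 727.1 Ω, ∠Z = −∠Y = 73.76°
I = V/|Z| = 27.5/727.1 = 37.82 mA

37.82 mA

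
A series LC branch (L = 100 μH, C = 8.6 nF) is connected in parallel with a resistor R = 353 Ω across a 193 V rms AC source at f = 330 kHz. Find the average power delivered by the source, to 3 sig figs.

ω = 2πf = 2.073e+06 rad/s
X_L = ωL = 207 Ω
X_C = 1/(ωC) = 56.1 Ω
Branch 1: Z₁ = R = 353 Ω
Branch 2 (series LC): Z₂ = j(X_L − X_C) = j151 Ω
Parallel: Z = Z₁Z₂/(Z₁+Z₂), |Z| = 139 Ω, ∠Z = 66.8°
I = V/|Z| = 1.39 A
P = VI cos φ = 193 × 1.39 × cos(66.8°) = 106 W

106 W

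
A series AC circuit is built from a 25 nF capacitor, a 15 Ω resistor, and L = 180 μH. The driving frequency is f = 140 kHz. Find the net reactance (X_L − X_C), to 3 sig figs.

ω = 2πf = 879600 rad/s
X_L = ωL = 158 Ω
X_C = 1/(ωC) = 45.5 Ω
X = 158 − 45.5 = 113 Ω

113 Ω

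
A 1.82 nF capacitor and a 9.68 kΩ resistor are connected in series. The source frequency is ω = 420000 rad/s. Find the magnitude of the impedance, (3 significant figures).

X_C = 1/(ωC) = 1310 Ω
Z = 9680 − j1310 Ω
|Z| = √(9680² + 1310²) = 9770 Ω

9770 Ω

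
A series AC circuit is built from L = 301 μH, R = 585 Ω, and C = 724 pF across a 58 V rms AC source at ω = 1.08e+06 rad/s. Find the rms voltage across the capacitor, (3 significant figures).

66.3 V

X_L = ωL = 325 Ω
X_C = 1/(ωC) = 1280 Ω
Net reactance X = X_L − X_C = -954 Ω
Z = 585 − j954 Ω
|Z| = √(585² + 954²) = 1120 Ω
I = V/|Z| = 51.8 mA
V_C = I·|Z_C| = 0.0518 × 1280 = 66.3 V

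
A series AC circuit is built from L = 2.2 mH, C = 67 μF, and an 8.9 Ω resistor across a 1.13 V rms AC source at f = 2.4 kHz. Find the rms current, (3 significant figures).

ω = 2πf = 15080 rad/s
X_L = ωL = 33.2 Ω
X_C = 1/(ωC) = 0.990 Ω
Net reactance X = X_L − X_C = 32.2 Ω
Z = 8.90 + j32.2 Ω
|Z| = √(8.90² + 32.2²) = 33.4 Ω
I = V/|Z| = 1.13/33.4 = 33.8 mA

33.8 mA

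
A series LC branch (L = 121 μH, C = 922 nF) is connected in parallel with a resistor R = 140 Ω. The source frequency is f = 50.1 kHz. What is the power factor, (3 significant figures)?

0.240

ω = 2πf = 314800 rad/s
X_L = ωL = 38.1 Ω
X_C = 1/(ωC) = 3.45 Ω
Branch 1: Z₁ = R = 140 Ω
Branch 2 (series LC): Z₂ = j(X_L − X_C) = j34.6 Ω
Parallel: Z = Z₁Z₂/(Z₁+Z₂), |Z| = 33.6 Ω, ∠Z = 76.1°
cos φ = cos(76.1°) = 0.240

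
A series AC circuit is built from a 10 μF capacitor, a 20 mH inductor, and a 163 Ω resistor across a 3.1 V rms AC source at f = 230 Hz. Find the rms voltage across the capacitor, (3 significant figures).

ω = 2πf = 1445 rad/s
X_L = ωL = 28.9 Ω
X_C = 1/(ωC) = 69.2 Ω
Net reactance X = X_L − X_C = -40.3 Ω
Z = 163 − j40.3 Ω
|Z| = √(163² + 40.3²) = 168 Ω
I = V/|Z| = 18.5 mA
V_C = I·|Z_C| = 0.0185 × 69.2 = 1.28 V

1.28 V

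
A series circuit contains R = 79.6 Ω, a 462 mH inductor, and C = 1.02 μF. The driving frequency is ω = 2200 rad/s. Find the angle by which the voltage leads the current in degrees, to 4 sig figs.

X_L = ωL = 1016 Ω
X_C = 1/(ωC) = 445.6 Ω
Net reactance X = X_L − X_C = 570.8 Ω
Z = 79.60 + j570.8 Ω
|Z| = √(79.60² + 570.8²) = 576.3 Ω
∠Z = arctan(570.8/79.60) = 82.06°

82.06°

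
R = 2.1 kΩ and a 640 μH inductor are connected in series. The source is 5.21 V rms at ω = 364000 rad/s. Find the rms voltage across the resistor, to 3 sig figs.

X_L = ωL = 233 Ω
Z = 2100 + j233 Ω
|Z| = √(2100² + 233²) = 2110 Ω
I = V/|Z| = 2.47 mA
V_R = I·|Z_R| = 0.00247 × 2100 = 5.18 V

5.18 V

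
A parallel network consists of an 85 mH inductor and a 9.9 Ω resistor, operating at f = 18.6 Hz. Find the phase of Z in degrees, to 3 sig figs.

44.9°

ω = 2πf = 116.9 rad/s
X_L = ωL = 9.93 Ω
Parallel: admittances add. Y = 1/R + 1/(jωL)
Y = (0.101 − j0.101) S
|Y| = 0.143 S → |Z| = 1/|Y| = 7.01 Ω, ∠Z = −∠Y = 44.9°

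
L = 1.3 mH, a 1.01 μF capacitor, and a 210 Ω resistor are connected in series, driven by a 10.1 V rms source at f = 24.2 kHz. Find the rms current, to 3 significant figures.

ω = 2πf = 152100 rad/s
X_L = ωL = 198 Ω
X_C = 1/(ωC) = 6.51 Ω
Net reactance X = X_L − X_C = 191 Ω
Z = 210 + j191 Ω
|Z| = √(210² + 191²) = 284 Ω
I = V/|Z| = 10.1/284 = 35.6 mA

35.6 mA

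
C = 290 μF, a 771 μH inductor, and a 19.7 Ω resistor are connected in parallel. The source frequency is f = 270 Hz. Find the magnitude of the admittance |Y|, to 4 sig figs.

ω = 2πf = 1696 rad/s
X_L = ωL = 1.308 Ω
X_C = 1/(ωC) = 2.033 Ω
Parallel: admittances add. Y = 1/R + 1/(jωL) + jωC
Y = (0.05076 − j0.2726) S
|Y| = 0.2773 S → |Z| = 1/|Y| = 3.607 Ω, ∠Z = −∠Y = 79.45°

277.3 mS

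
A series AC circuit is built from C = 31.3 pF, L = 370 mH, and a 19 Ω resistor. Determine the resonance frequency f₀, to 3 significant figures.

46.8 kHz

ω₀ = 1/√(LC) = 1/√(0.37 × 3.13e-11) = 293900 rad/s
f₀ = ω₀/(2π) = 46.8 kHz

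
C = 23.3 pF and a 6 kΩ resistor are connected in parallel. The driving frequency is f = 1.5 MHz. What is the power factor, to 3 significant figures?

0.605

ω = 2πf = 9.425e+06 rad/s
X_C = 1/(ωC) = 4550 Ω
Parallel: admittances add. Y = 1/R + jωC
Y = (0.000167 + j0.000220) S
|Y| = 0.000276 S → |Z| = 1/|Y| = 3630 Ω, ∠Z = −∠Y = -52.8°
cos φ = cos(-52.8°) = 0.605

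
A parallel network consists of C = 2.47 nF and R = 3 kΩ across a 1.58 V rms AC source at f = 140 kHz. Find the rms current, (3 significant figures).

3.47 mA

ω = 2πf = 879600 rad/s
X_C = 1/(ωC) = 460 Ω
Parallel: admittances add. Y = 1/R + jωC
Y = (0.000333 + j0.00217) S
|Y| = 0.00220 S → |Z| = 1/|Y| = 455 Ω, ∠Z = −∠Y = -81.3°
I = V/|Z| = 1.58/455 = 3.47 mA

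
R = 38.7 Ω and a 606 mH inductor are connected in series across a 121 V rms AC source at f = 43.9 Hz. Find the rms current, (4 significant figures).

ω = 2πf = 275.8 rad/s
X_L = ωL = 167.2 Ω
Z = 38.70 + j167.2 Ω
|Z| = √(38.70² + 167.2²) = 171.6 Ω
I = V/|Z| = 121/171.6 = 705.2 mA

705.2 mA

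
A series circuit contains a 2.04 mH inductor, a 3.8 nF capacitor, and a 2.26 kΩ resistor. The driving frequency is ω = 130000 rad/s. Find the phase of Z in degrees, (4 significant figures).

X_L = ωL = 265.2 Ω
X_C = 1/(ωC) = 2024 Ω
Net reactance X = X_L − X_C = -1759 Ω
Z = 2260 − j1759 Ω
|Z| = √(2260² + 1759²) = 2864 Ω
∠Z = arctan(-1759/2260) = -37.90°

-37.90°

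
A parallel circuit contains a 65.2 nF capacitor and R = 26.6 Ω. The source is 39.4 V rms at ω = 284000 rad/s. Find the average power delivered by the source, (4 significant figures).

58.36 W

X_C = 1/(ωC) = 54.01 Ω
Parallel: admittances add. Y = 1/R + jωC
Y = (0.03759 + j0.01852) S
|Y| = 0.04191 S → |Z| = 1/|Y| = 23.86 Ω, ∠Z = −∠Y = -26.22°
I = V/|Z| = 1.651 A
P = VI cos φ = 39.4 × 1.651 × cos(-26.22°) = 58.36 W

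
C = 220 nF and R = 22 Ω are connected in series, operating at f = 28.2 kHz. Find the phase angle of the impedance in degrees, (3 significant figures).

-49.4°

ω = 2πf = 177200 rad/s
X_C = 1/(ωC) = 25.7 Ω
Z = 22.0 − j25.7 Ω
|Z| = √(22.0² + 25.7²) = 33.8 Ω
∠Z = arctan(-25.7/22.0) = -49.4°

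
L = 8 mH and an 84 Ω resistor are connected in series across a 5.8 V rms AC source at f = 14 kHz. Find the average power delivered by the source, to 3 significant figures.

ω = 2πf = 87960 rad/s
X_L = ωL = 704 Ω
Z = 84.0 + j704 Ω
|Z| = √(84.0² + 704²) = 709 Ω
∠Z = arctan(704/84.0) = 83.2°
I = V/|Z| = 8.18 mA
P = VI cos φ = 5.8 × 0.00818 × cos(83.2°) = 5.63 mW

5.63 mW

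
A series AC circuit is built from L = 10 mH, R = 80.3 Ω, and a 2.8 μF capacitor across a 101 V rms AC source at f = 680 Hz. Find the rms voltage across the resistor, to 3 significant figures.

90.0 V

ω = 2πf = 4273 rad/s
X_L = ωL = 42.7 Ω
X_C = 1/(ωC) = 83.6 Ω
Net reactance X = X_L − X_C = -40.9 Ω
Z = 80.3 − j40.9 Ω
|Z| = √(80.3² + 40.9²) = 90.1 Ω
I = V/|Z| = 1.12 A
V_R = I·|Z_R| = 1.12 × 80.3 = 90.0 V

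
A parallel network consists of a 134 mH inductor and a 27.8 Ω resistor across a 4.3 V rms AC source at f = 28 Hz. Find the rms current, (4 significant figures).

239.2 mA

ω = 2πf = 175.9 rad/s
X_L = ωL = 23.57 Ω
Parallel: admittances add. Y = 1/R + 1/(jωL)
Y = (0.03597 − j0.04242) S
|Y| = 0.05562 S → |Z| = 1/|Y| = 17.98 Ω, ∠Z = −∠Y = 49.70°
I = V/|Z| = 4.3/17.98 = 239.2 mA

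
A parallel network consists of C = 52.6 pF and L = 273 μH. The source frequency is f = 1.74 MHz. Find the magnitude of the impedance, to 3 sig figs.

ω = 2πf = 1.093e+07 rad/s
X_L = ωL = 2980 Ω
X_C = 1/(ωC) = 1740 Ω
Parallel: admittances add. Y = 1/(jωL) + jωC
Y = (0 + j0.000240) S
|Y| = 0.000240 S → |Z| = 1/|Y| = 4170 Ω, ∠Z = −∠Y = -90.0°

4170 Ω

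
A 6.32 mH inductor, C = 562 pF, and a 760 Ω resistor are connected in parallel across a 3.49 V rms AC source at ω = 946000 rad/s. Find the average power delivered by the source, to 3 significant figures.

16.0 mW

X_L = ωL = 5980 Ω
X_C = 1/(ωC) = 1880 Ω
Parallel: admittances add. Y = 1/R + 1/(jωL) + jωC
Y = (0.00132 + j0.000364) S
|Y| = 0.00137 S → |Z| = 1/|Y| = 732 Ω, ∠Z = −∠Y = -15.5°
I = V/|Z| = 4.76 mA
P = VI cos φ = 3.49 × 0.00476 × cos(-15.5°) = 16.0 mW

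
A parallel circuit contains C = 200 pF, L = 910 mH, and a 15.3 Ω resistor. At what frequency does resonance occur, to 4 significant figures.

ω₀ = 1/√(LC) = 1/√(0.91 × 2e-10) = 74120 rad/s
f₀ = ω₀/(2π) = 11.80 kHz

11.80 kHz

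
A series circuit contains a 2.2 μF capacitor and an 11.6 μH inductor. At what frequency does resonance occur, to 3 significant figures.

ω₀ = 1/√(LC) = 1/√(1.16e-05 × 2.2e-06) = 198000 rad/s
f₀ = ω₀/(2π) = 31.5 kHz

31.5 kHz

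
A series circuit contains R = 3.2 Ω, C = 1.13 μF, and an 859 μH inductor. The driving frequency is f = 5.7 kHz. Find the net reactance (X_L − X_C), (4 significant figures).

ω = 2πf = 35810 rad/s
X_L = ωL = 30.76 Ω
X_C = 1/(ωC) = 24.71 Ω
X = 30.76 − 24.71 = 6.055 Ω

6.055 Ω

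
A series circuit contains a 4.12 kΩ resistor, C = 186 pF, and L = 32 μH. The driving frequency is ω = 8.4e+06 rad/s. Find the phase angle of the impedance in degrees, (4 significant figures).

X_L = ωL = 268.8 Ω
X_C = 1/(ωC) = 640.0 Ω
Net reactance X = X_L − X_C = -371.2 Ω
Z = 4120 − j371.2 Ω
|Z| = √(4120² + 371.2²) = 4137 Ω
∠Z = arctan(-371.2/4120) = -5.149°

-5.149°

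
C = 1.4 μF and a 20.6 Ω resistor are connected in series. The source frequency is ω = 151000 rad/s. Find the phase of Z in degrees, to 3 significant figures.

X_C = 1/(ωC) = 4.73 Ω
Z = 20.6 − j4.73 Ω
|Z| = √(20.6² + 4.73²) = 21.1 Ω
∠Z = arctan(-4.73/20.6) = -12.9°

-12.9°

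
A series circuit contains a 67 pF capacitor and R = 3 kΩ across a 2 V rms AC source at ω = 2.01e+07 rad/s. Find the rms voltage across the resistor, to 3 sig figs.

1.94 V

X_C = 1/(ωC) = 743 Ω
Z = 3000 − j743 Ω
|Z| = √(3000² + 743²) = 3090 Ω
I = V/|Z| = 647 μA
V_R = I·|Z_R| = 0.000647 × 3000 = 1.94 V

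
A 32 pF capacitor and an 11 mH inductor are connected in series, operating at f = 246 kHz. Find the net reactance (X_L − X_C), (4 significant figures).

-3216 Ω

ω = 2πf = 1.546e+06 rad/s
X_L = ωL = 17000 Ω
X_C = 1/(ωC) = 20220 Ω
X = 17000 − 20220 = -3216 Ω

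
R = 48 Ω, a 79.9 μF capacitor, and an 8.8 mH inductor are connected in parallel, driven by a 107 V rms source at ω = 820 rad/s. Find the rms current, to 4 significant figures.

8.129 A

X_L = ωL = 7.216 Ω
X_C = 1/(ωC) = 15.26 Ω
Parallel: admittances add. Y = 1/R + 1/(jωL) + jωC
Y = (0.02083 − j0.07306) S
|Y| = 0.07598 S → |Z| = 1/|Y| = 13.16 Ω, ∠Z = −∠Y = 74.08°
I = V/|Z| = 107/13.16 = 8.129 A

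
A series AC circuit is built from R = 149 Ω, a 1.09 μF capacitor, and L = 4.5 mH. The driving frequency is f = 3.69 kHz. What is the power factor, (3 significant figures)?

0.917

ω = 2πf = 23180 rad/s
X_L = ωL = 104 Ω
X_C = 1/(ωC) = 39.6 Ω
Net reactance X = X_L − X_C = 64.8 Ω
Z = 149 + j64.8 Ω
|Z| = √(149² + 64.8²) = 162 Ω
∠Z = arctan(64.8/149) = 23.5°
cos φ = cos(23.5°) = 0.917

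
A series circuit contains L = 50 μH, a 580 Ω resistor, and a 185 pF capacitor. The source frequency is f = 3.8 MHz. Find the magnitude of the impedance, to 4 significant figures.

ω = 2πf = 2.388e+07 rad/s
X_L = ωL = 1194 Ω
X_C = 1/(ωC) = 226.4 Ω
Net reactance X = X_L − X_C = 967.4 Ω
Z = 580.0 + j967.4 Ω
|Z| = √(580.0² + 967.4²) = 1128 Ω

1128 Ω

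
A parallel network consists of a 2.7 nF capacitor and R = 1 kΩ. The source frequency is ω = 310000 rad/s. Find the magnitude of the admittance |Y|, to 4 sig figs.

X_C = 1/(ωC) = 1195 Ω
Parallel: admittances add. Y = 1/R + jωC
Y = (0.001000 + j0.0008370) S
|Y| = 0.001304 S → |Z| = 1/|Y| = 766.8 Ω, ∠Z = −∠Y = -39.93°

1.304 mS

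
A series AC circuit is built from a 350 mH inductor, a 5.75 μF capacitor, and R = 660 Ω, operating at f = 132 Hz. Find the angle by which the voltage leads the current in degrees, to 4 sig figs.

6.962°

ω = 2πf = 829.4 rad/s
X_L = ωL = 290.3 Ω
X_C = 1/(ωC) = 209.7 Ω
Net reactance X = X_L − X_C = 80.59 Ω
Z = 660.0 + j80.59 Ω
|Z| = √(660.0² + 80.59²) = 664.9 Ω
∠Z = arctan(80.59/660.0) = 6.962°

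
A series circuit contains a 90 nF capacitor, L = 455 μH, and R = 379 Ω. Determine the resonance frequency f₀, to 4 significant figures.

24.87 kHz

ω₀ = 1/√(LC) = 1/√(0.000455 × 9e-08) = 156300 rad/s
f₀ = ω₀/(2π) = 24.87 kHz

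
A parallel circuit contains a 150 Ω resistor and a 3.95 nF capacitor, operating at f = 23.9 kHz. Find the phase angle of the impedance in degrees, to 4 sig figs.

-5.084°

ω = 2πf = 150200 rad/s
X_C = 1/(ωC) = 1686 Ω
Parallel: admittances add. Y = 1/R + jωC
Y = (0.006667 + j0.0005932) S
|Y| = 0.006693 S → |Z| = 1/|Y| = 149.4 Ω, ∠Z = −∠Y = -5.084°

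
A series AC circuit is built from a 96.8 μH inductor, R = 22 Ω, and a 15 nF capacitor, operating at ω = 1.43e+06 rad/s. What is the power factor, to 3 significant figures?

0.233

X_L = ωL = 138 Ω
X_C = 1/(ωC) = 46.6 Ω
Net reactance X = X_L − X_C = 91.8 Ω
Z = 22.0 + j91.8 Ω
|Z| = √(22.0² + 91.8²) = 94.4 Ω
∠Z = arctan(91.8/22.0) = 76.5°
cos φ = cos(76.5°) = 0.233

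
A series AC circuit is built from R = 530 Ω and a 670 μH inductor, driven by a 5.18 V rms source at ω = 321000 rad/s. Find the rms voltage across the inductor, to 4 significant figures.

X_L = ωL = 215.1 Ω
Z = 530.0 + j215.1 Ω
|Z| = √(530.0² + 215.1²) = 572.0 Ω
I = V/|Z| = 9.056 mA
V_L = I·|Z_L| = 0.009056 × 215.1 = 1.948 V

1.948 V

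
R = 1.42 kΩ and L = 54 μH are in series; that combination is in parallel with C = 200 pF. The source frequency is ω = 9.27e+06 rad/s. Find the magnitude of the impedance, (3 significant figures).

X_L = ωL = 501 Ω
X_C = 1/(ωC) = 539 Ω
Branch 1 (R+jX_L): Z₁ = 1420 + j501 Ω, |Z₁| = 1510 Ω
Branch 2 (−jX_C): Z₂ = −j539 Ω
Parallel: Z = Z₁Z₂/(Z₁+Z₂), |Z| = 572 Ω, ∠Z = -69.0°

572 Ω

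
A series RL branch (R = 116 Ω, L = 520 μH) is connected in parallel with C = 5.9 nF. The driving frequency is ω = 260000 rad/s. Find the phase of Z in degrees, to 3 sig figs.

X_L = ωL = 135 Ω
X_C = 1/(ωC) = 652 Ω
Branch 1 (R+jX_L): Z₁ = 116 + j135 Ω, |Z₁| = 178 Ω
Branch 2 (−jX_C): Z₂ = −j652 Ω
Parallel: Z = Z₁Z₂/(Z₁+Z₂), |Z| = 219 Ω, ∠Z = 36.7°

36.7°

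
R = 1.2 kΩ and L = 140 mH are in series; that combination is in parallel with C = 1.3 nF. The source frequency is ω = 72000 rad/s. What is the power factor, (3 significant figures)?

X_L = ωL = 10100 Ω
X_C = 1/(ωC) = 10700 Ω
Branch 1 (R+jX_L): Z₁ = 1200 + j10100 Ω, |Z₁| = 10200 Ω
Branch 2 (−jX_C): Z₂ = −j10700 Ω
Parallel: Z = Z₁Z₂/(Z₁+Z₂), |Z| = 80700 Ω, ∠Z = 19.9°
cos φ = cos(19.9°) = 0.940

0.940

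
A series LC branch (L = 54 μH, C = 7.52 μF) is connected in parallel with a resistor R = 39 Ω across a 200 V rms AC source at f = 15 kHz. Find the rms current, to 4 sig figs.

ω = 2πf = 94250 rad/s
X_L = ωL = 5.089 Ω
X_C = 1/(ωC) = 1.411 Ω
Branch 1: Z₁ = R = 39.00 Ω
Branch 2 (series LC): Z₂ = j(X_L − X_C) = j3.678 Ω
Parallel: Z = Z₁Z₂/(Z₁+Z₂), |Z| = 3.662 Ω, ∠Z = 84.61°
I = V/|Z| = 200/3.662 = 54.61 A

54.61 A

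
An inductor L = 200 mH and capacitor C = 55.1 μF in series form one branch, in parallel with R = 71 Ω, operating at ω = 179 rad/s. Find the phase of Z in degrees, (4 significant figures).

X_L = ωL = 35.80 Ω
X_C = 1/(ωC) = 101.4 Ω
Branch 1: Z₁ = R = 71.00 Ω
Branch 2 (series LC): Z₂ = j(X_L − X_C) = −j65.59 Ω
Parallel: Z = Z₁Z₂/(Z₁+Z₂), |Z| = 48.18 Ω, ∠Z = -47.27°

-47.27°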